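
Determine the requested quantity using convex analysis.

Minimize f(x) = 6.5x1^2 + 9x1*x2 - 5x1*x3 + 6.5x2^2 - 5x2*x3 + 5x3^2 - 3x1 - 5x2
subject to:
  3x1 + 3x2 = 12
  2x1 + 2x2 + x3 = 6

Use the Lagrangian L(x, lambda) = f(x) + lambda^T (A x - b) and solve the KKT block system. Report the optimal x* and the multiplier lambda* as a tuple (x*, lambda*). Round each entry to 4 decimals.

Form the Lagrangian:
  L(x, lambda) = (1/2) x^T Q x + c^T x + lambda^T (A x - b)
Stationarity (grad_x L = 0): Q x + c + A^T lambda = 0.
Primal feasibility: A x = b.

This gives the KKT block system:
  [ Q   A^T ] [ x     ]   [-c ]
  [ A    0  ] [ lambda ] = [ b ]

Solving the linear system:
  x*      = (1.75, 2.25, -2)
  lambda* = (-43.3333, 40)
  f(x*)   = 131.75

x* = (1.75, 2.25, -2), lambda* = (-43.3333, 40)


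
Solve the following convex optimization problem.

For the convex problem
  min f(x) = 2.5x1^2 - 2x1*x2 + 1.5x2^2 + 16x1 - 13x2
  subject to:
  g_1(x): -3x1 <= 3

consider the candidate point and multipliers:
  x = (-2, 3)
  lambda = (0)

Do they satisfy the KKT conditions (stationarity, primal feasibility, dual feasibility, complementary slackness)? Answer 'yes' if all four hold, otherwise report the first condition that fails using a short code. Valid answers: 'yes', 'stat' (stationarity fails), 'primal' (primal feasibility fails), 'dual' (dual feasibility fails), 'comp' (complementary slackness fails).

Gradient of f: grad f(x) = Q x + c = (0, 0)
Constraint values g_i(x) = a_i^T x - b_i:
  g_1((-2, 3)) = 3
Stationarity residual: grad f(x) + sum_i lambda_i a_i = (0, 0)
  -> stationarity OK
Primal feasibility (all g_i <= 0): FAILS
Dual feasibility (all lambda_i >= 0): OK
Complementary slackness (lambda_i * g_i(x) = 0 for all i): OK

Verdict: the first failing condition is primal_feasibility -> primal.

primal


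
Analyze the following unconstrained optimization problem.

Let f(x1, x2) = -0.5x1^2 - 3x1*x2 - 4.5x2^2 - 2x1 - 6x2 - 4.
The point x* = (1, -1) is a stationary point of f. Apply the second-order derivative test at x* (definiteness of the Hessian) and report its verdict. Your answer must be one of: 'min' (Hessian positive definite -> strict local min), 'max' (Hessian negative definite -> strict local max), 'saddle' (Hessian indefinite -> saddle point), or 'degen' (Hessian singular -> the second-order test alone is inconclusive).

Compute the Hessian H = grad^2 f:
  H = [[-1, -3], [-3, -9]]
Verify stationarity: grad f(x*) = H x* + g = (0, 0).
Eigenvalues of H: -10, 0.
H has a zero eigenvalue (singular; negative semidefinite but not definite), so H is neither positive definite, negative definite, nor indefinite. The second-order test alone is inconclusive -> degen.
(Indeed, f is constant along the null direction of H through x*, so x* is not a strict local extremum.)

degen


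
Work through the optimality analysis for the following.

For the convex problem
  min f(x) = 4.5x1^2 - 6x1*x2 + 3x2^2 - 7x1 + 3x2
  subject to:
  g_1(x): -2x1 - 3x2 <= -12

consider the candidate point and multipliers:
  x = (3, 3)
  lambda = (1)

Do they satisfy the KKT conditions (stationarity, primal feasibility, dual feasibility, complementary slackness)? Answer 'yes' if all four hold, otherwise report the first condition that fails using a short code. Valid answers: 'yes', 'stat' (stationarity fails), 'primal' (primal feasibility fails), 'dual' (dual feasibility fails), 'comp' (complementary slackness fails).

Gradient of f: grad f(x) = Q x + c = (2, 3)
Constraint values g_i(x) = a_i^T x - b_i:
  g_1((3, 3)) = -3
Stationarity residual: grad f(x) + sum_i lambda_i a_i = (0, 0)
  -> stationarity OK
Primal feasibility (all g_i <= 0): OK
Dual feasibility (all lambda_i >= 0): OK
Complementary slackness (lambda_i * g_i(x) = 0 for all i): FAILS

Verdict: the first failing condition is complementary_slackness -> comp.

comp


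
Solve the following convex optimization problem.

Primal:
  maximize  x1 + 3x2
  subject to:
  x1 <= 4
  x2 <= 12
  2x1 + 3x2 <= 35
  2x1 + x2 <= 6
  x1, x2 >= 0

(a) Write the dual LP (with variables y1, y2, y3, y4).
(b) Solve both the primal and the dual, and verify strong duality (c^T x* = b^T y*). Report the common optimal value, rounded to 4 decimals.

The standard primal-dual pair for 'max c^T x s.t. A x <= b, x >= 0' is:
  Dual:  min b^T y  s.t.  A^T y >= c,  y >= 0.

So the dual LP is:
  minimize  4y1 + 12y2 + 35y3 + 6y4
  subject to:
    y1 + 2y3 + 2y4 >= 1
    y2 + 3y3 + y4 >= 3
    y1, y2, y3, y4 >= 0

Solving the primal: x* = (0, 6).
  primal value c^T x* = 18.
Solving the dual: y* = (0, 0, 0, 3).
  dual value b^T y* = 18.
Strong duality: c^T x* = b^T y*. Confirmed.

18


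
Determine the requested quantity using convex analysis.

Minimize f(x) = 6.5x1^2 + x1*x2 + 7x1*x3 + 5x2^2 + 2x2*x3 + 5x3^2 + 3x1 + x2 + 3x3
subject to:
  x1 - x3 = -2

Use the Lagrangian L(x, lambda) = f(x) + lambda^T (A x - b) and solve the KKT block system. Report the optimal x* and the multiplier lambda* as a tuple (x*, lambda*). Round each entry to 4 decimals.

Form the Lagrangian:
  L(x, lambda) = (1/2) x^T Q x + c^T x + lambda^T (A x - b)
Stationarity (grad_x L = 0): Q x + c + A^T lambda = 0.
Primal feasibility: A x = b.

This gives the KKT block system:
  [ Q   A^T ] [ x     ]   [-c ]
  [ A    0  ] [ lambda ] = [ b ]

Solving the linear system:
  x*      = (-1.0665, -0.1801, 0.9335)
  lambda* = (4.5097)
  f(x*)   = 4.2202

x* = (-1.0665, -0.1801, 0.9335), lambda* = (4.5097)


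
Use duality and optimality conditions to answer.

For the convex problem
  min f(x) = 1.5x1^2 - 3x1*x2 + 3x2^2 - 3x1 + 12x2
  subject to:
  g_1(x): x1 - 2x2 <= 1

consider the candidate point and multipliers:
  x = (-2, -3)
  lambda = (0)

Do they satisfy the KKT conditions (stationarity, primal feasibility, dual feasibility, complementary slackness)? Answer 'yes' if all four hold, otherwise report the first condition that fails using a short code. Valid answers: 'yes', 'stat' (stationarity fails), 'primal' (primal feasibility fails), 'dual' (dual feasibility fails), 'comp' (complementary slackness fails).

Gradient of f: grad f(x) = Q x + c = (0, 0)
Constraint values g_i(x) = a_i^T x - b_i:
  g_1((-2, -3)) = 3
Stationarity residual: grad f(x) + sum_i lambda_i a_i = (0, 0)
  -> stationarity OK
Primal feasibility (all g_i <= 0): FAILS
Dual feasibility (all lambda_i >= 0): OK
Complementary slackness (lambda_i * g_i(x) = 0 for all i): OK

Verdict: the first failing condition is primal_feasibility -> primal.

primal


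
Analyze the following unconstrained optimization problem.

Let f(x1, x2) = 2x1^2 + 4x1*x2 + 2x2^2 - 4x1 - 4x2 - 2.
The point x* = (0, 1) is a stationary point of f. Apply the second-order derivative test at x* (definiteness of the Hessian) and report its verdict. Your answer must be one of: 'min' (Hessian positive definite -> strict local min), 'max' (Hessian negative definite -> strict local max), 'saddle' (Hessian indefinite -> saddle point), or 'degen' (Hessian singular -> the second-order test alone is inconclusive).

Compute the Hessian H = grad^2 f:
  H = [[4, 4], [4, 4]]
Verify stationarity: grad f(x*) = H x* + g = (0, 0).
Eigenvalues of H: 0, 8.
H has a zero eigenvalue (singular; positive semidefinite but not definite), so H is neither positive definite, negative definite, nor indefinite. The second-order test alone is inconclusive -> degen.
(Indeed, f is constant along the null direction of H through x*, so x* is not a strict local extremum.)

degen


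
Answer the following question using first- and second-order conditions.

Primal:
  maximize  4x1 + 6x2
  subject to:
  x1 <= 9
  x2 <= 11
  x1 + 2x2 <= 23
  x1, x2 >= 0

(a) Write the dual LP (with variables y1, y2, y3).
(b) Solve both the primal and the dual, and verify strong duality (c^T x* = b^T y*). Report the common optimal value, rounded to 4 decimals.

The standard primal-dual pair for 'max c^T x s.t. A x <= b, x >= 0' is:
  Dual:  min b^T y  s.t.  A^T y >= c,  y >= 0.

So the dual LP is:
  minimize  9y1 + 11y2 + 23y3
  subject to:
    y1 + y3 >= 4
    y2 + 2y3 >= 6
    y1, y2, y3 >= 0

Solving the primal: x* = (9, 7).
  primal value c^T x* = 78.
Solving the dual: y* = (1, 0, 3).
  dual value b^T y* = 78.
Strong duality: c^T x* = b^T y*. Confirmed.

78


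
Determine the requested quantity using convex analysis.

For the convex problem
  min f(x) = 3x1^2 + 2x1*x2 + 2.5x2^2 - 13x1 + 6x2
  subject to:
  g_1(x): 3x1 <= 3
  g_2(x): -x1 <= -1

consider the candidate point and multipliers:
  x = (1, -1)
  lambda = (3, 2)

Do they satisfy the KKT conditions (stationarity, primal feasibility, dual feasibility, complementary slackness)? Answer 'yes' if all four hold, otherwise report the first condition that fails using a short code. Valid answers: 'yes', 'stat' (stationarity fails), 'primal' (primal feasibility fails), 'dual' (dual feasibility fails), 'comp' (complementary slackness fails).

Gradient of f: grad f(x) = Q x + c = (-9, 3)
Constraint values g_i(x) = a_i^T x - b_i:
  g_1((1, -1)) = 0
  g_2((1, -1)) = 0
Stationarity residual: grad f(x) + sum_i lambda_i a_i = (-2, 3)
  -> stationarity FAILS
Primal feasibility (all g_i <= 0): OK
Dual feasibility (all lambda_i >= 0): OK
Complementary slackness (lambda_i * g_i(x) = 0 for all i): OK

Verdict: the first failing condition is stationarity -> stat.

stat


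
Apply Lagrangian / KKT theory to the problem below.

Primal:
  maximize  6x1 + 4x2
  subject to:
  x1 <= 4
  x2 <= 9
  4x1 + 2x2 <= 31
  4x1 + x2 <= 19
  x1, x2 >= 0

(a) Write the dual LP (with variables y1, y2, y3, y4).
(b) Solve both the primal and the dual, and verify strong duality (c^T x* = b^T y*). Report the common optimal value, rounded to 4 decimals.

The standard primal-dual pair for 'max c^T x s.t. A x <= b, x >= 0' is:
  Dual:  min b^T y  s.t.  A^T y >= c,  y >= 0.

So the dual LP is:
  minimize  4y1 + 9y2 + 31y3 + 19y4
  subject to:
    y1 + 4y3 + 4y4 >= 6
    y2 + 2y3 + y4 >= 4
    y1, y2, y3, y4 >= 0

Solving the primal: x* = (2.5, 9).
  primal value c^T x* = 51.
Solving the dual: y* = (0, 2.5, 0, 1.5).
  dual value b^T y* = 51.
Strong duality: c^T x* = b^T y*. Confirmed.

51


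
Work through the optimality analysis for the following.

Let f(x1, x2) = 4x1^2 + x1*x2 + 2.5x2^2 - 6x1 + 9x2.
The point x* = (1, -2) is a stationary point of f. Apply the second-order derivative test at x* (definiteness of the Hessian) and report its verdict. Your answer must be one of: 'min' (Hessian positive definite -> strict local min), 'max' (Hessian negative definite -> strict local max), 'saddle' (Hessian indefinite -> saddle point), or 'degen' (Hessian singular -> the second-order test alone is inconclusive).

Compute the Hessian H = grad^2 f:
  H = [[8, 1], [1, 5]]
Verify stationarity: grad f(x*) = H x* + g = (0, 0).
Eigenvalues of H: 4.6972, 8.3028.
Both eigenvalues > 0, so H is positive definite -> x* is a strict local min.

min


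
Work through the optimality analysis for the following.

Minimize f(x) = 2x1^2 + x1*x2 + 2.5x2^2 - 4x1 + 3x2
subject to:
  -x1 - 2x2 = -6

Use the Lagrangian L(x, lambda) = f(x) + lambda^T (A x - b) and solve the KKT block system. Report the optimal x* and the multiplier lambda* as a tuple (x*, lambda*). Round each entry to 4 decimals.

Form the Lagrangian:
  L(x, lambda) = (1/2) x^T Q x + c^T x + lambda^T (A x - b)
Stationarity (grad_x L = 0): Q x + c + A^T lambda = 0.
Primal feasibility: A x = b.

This gives the KKT block system:
  [ Q   A^T ] [ x     ]   [-c ]
  [ A    0  ] [ lambda ] = [ b ]

Solving the linear system:
  x*      = (2.3529, 1.8235)
  lambda* = (7.2353)
  f(x*)   = 19.7353

x* = (2.3529, 1.8235), lambda* = (7.2353)


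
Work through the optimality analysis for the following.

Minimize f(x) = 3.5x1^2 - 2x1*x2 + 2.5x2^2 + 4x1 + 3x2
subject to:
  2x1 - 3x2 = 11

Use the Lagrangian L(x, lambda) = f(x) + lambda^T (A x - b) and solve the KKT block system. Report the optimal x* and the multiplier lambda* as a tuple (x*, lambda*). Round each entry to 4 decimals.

Form the Lagrangian:
  L(x, lambda) = (1/2) x^T Q x + c^T x + lambda^T (A x - b)
Stationarity (grad_x L = 0): Q x + c + A^T lambda = 0.
Primal feasibility: A x = b.

This gives the KKT block system:
  [ Q   A^T ] [ x     ]   [-c ]
  [ A    0  ] [ lambda ] = [ b ]

Solving the linear system:
  x*      = (-0.1695, -3.7797)
  lambda* = (-5.1864)
  f(x*)   = 22.5169

x* = (-0.1695, -3.7797), lambda* = (-5.1864)


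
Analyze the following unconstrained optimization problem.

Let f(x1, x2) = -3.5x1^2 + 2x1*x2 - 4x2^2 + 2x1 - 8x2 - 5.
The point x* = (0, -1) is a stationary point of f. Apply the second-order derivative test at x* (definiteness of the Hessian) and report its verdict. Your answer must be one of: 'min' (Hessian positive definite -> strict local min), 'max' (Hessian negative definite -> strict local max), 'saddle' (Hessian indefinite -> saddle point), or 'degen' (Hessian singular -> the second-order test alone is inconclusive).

Compute the Hessian H = grad^2 f:
  H = [[-7, 2], [2, -8]]
Verify stationarity: grad f(x*) = H x* + g = (0, 0).
Eigenvalues of H: -9.5616, -5.4384.
Both eigenvalues < 0, so H is negative definite -> x* is a strict local max.

max


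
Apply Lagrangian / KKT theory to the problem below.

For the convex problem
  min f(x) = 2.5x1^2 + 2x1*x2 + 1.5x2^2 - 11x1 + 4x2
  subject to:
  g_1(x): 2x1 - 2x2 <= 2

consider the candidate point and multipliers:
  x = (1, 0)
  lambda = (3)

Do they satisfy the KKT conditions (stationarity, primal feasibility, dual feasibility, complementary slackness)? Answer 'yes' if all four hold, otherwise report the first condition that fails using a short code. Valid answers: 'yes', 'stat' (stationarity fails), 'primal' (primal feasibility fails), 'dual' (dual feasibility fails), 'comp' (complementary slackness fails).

Gradient of f: grad f(x) = Q x + c = (-6, 6)
Constraint values g_i(x) = a_i^T x - b_i:
  g_1((1, 0)) = 0
Stationarity residual: grad f(x) + sum_i lambda_i a_i = (0, 0)
  -> stationarity OK
Primal feasibility (all g_i <= 0): OK
Dual feasibility (all lambda_i >= 0): OK
Complementary slackness (lambda_i * g_i(x) = 0 for all i): OK

Verdict: yes, KKT holds.

yes


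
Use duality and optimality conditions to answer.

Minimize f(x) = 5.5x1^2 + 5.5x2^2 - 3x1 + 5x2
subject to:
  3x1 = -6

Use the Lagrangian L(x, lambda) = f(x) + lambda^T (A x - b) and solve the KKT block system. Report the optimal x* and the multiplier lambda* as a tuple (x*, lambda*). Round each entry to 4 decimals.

Form the Lagrangian:
  L(x, lambda) = (1/2) x^T Q x + c^T x + lambda^T (A x - b)
Stationarity (grad_x L = 0): Q x + c + A^T lambda = 0.
Primal feasibility: A x = b.

This gives the KKT block system:
  [ Q   A^T ] [ x     ]   [-c ]
  [ A    0  ] [ lambda ] = [ b ]

Solving the linear system:
  x*      = (-2, -0.4545)
  lambda* = (8.3333)
  f(x*)   = 26.8636

x* = (-2, -0.4545), lambda* = (8.3333)


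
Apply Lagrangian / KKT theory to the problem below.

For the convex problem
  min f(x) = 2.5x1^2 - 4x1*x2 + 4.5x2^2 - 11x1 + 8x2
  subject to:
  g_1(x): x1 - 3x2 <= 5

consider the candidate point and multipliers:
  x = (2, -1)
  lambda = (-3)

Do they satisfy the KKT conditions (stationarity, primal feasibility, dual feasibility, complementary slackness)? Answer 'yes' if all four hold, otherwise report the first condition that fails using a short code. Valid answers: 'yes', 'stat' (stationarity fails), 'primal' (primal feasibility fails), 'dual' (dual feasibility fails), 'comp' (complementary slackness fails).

Gradient of f: grad f(x) = Q x + c = (3, -9)
Constraint values g_i(x) = a_i^T x - b_i:
  g_1((2, -1)) = 0
Stationarity residual: grad f(x) + sum_i lambda_i a_i = (0, 0)
  -> stationarity OK
Primal feasibility (all g_i <= 0): OK
Dual feasibility (all lambda_i >= 0): FAILS
Complementary slackness (lambda_i * g_i(x) = 0 for all i): OK

Verdict: the first failing condition is dual_feasibility -> dual.

dual


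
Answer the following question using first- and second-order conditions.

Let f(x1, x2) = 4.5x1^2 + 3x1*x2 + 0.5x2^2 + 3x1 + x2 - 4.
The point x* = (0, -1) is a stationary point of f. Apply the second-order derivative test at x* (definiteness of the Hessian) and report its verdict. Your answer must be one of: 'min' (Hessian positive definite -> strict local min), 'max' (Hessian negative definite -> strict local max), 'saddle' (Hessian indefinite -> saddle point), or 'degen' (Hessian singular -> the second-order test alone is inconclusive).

Compute the Hessian H = grad^2 f:
  H = [[9, 3], [3, 1]]
Verify stationarity: grad f(x*) = H x* + g = (0, 0).
Eigenvalues of H: 0, 10.
H has a zero eigenvalue (singular; positive semidefinite but not definite), so H is neither positive definite, negative definite, nor indefinite. The second-order test alone is inconclusive -> degen.
(Indeed, f is constant along the null direction of H through x*, so x* is not a strict local extremum.)

degen


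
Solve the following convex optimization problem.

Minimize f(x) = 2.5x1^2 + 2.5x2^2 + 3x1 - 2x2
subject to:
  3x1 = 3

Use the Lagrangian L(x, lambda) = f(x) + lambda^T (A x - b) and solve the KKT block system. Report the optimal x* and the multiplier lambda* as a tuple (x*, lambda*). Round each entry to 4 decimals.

Form the Lagrangian:
  L(x, lambda) = (1/2) x^T Q x + c^T x + lambda^T (A x - b)
Stationarity (grad_x L = 0): Q x + c + A^T lambda = 0.
Primal feasibility: A x = b.

This gives the KKT block system:
  [ Q   A^T ] [ x     ]   [-c ]
  [ A    0  ] [ lambda ] = [ b ]

Solving the linear system:
  x*      = (1, 0.4)
  lambda* = (-2.6667)
  f(x*)   = 5.1

x* = (1, 0.4), lambda* = (-2.6667)


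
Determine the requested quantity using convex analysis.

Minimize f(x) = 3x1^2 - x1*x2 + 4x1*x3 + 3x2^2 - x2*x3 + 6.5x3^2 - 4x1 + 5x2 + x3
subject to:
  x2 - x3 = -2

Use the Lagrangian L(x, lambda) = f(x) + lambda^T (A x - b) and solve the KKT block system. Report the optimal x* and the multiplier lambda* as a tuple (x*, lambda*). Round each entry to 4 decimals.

Form the Lagrangian:
  L(x, lambda) = (1/2) x^T Q x + c^T x + lambda^T (A x - b)
Stationarity (grad_x L = 0): Q x + c + A^T lambda = 0.
Primal feasibility: A x = b.

This gives the KKT block system:
  [ Q   A^T ] [ x     ]   [-c ]
  [ A    0  ] [ lambda ] = [ b ]

Solving the linear system:
  x*      = (0.2366, -1.8065, 0.1935)
  lambda* = (6.2688)
  f(x*)   = 1.3763

x* = (0.2366, -1.8065, 0.1935), lambda* = (6.2688)


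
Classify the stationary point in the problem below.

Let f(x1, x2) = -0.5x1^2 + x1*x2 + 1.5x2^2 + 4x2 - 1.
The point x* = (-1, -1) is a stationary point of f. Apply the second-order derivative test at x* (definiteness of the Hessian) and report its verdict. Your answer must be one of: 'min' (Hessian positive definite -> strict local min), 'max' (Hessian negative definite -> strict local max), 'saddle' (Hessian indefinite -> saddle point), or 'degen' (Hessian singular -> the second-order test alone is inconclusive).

Compute the Hessian H = grad^2 f:
  H = [[-1, 1], [1, 3]]
Verify stationarity: grad f(x*) = H x* + g = (0, 0).
Eigenvalues of H: -1.2361, 3.2361.
Eigenvalues have mixed signs, so H is indefinite -> x* is a saddle point.

saddle


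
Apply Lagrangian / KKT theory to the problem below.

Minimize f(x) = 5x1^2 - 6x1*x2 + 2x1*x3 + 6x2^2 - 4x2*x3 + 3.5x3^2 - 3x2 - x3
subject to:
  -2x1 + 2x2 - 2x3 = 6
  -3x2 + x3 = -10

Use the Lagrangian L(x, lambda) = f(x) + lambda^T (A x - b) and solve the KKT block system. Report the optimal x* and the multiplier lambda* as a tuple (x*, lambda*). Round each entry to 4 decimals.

Form the Lagrangian:
  L(x, lambda) = (1/2) x^T Q x + c^T x + lambda^T (A x - b)
Stationarity (grad_x L = 0): Q x + c + A^T lambda = 0.
Primal feasibility: A x = b.

This gives the KKT block system:
  [ Q   A^T ] [ x     ]   [-c ]
  [ A    0  ] [ lambda ] = [ b ]

Solving the linear system:
  x*      = (0.9341, 3.033, -0.9011)
  lambda* = (-5.3297, 6.9121)
  f(x*)   = 46.4505

x* = (0.9341, 3.033, -0.9011), lambda* = (-5.3297, 6.9121)


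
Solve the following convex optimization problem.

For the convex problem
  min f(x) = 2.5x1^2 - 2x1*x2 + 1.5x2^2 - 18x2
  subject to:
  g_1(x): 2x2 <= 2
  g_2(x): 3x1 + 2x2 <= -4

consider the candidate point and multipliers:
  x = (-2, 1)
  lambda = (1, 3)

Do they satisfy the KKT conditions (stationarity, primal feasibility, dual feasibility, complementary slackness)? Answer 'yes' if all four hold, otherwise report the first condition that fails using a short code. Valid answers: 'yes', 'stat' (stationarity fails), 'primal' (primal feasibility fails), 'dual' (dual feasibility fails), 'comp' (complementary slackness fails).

Gradient of f: grad f(x) = Q x + c = (-12, -11)
Constraint values g_i(x) = a_i^T x - b_i:
  g_1((-2, 1)) = 0
  g_2((-2, 1)) = 0
Stationarity residual: grad f(x) + sum_i lambda_i a_i = (-3, -3)
  -> stationarity FAILS
Primal feasibility (all g_i <= 0): OK
Dual feasibility (all lambda_i >= 0): OK
Complementary slackness (lambda_i * g_i(x) = 0 for all i): OK

Verdict: the first failing condition is stationarity -> stat.

stat


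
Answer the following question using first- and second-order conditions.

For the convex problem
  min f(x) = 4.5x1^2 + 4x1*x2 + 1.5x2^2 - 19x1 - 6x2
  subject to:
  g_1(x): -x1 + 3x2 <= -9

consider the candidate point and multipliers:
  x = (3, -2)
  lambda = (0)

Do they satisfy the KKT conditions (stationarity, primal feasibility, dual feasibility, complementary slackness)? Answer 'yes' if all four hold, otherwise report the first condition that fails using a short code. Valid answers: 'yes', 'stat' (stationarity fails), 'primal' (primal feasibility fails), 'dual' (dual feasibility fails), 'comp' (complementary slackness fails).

Gradient of f: grad f(x) = Q x + c = (0, 0)
Constraint values g_i(x) = a_i^T x - b_i:
  g_1((3, -2)) = 0
Stationarity residual: grad f(x) + sum_i lambda_i a_i = (0, 0)
  -> stationarity OK
Primal feasibility (all g_i <= 0): OK
Dual feasibility (all lambda_i >= 0): OK
Complementary slackness (lambda_i * g_i(x) = 0 for all i): OK

Verdict: yes, KKT holds.

yes


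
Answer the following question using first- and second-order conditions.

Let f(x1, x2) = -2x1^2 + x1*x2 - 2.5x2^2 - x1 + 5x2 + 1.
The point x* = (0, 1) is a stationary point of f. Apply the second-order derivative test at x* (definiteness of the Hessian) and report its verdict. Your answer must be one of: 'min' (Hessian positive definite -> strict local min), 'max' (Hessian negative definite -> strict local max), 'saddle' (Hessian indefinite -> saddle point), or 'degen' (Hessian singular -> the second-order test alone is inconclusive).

Compute the Hessian H = grad^2 f:
  H = [[-4, 1], [1, -5]]
Verify stationarity: grad f(x*) = H x* + g = (0, 0).
Eigenvalues of H: -5.618, -3.382.
Both eigenvalues < 0, so H is negative definite -> x* is a strict local max.

max


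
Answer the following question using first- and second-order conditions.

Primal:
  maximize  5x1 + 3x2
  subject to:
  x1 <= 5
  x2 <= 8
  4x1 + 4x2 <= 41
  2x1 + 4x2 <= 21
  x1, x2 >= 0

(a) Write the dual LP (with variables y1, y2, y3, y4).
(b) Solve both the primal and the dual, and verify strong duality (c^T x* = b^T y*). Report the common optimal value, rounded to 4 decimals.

The standard primal-dual pair for 'max c^T x s.t. A x <= b, x >= 0' is:
  Dual:  min b^T y  s.t.  A^T y >= c,  y >= 0.

So the dual LP is:
  minimize  5y1 + 8y2 + 41y3 + 21y4
  subject to:
    y1 + 4y3 + 2y4 >= 5
    y2 + 4y3 + 4y4 >= 3
    y1, y2, y3, y4 >= 0

Solving the primal: x* = (5, 2.75).
  primal value c^T x* = 33.25.
Solving the dual: y* = (3.5, 0, 0, 0.75).
  dual value b^T y* = 33.25.
Strong duality: c^T x* = b^T y*. Confirmed.

33.25


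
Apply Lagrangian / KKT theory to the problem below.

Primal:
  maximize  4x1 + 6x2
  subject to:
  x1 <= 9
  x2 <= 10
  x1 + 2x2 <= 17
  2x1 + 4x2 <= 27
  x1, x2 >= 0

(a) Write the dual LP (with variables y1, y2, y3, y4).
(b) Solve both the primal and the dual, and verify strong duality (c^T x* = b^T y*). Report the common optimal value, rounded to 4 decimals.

The standard primal-dual pair for 'max c^T x s.t. A x <= b, x >= 0' is:
  Dual:  min b^T y  s.t.  A^T y >= c,  y >= 0.

So the dual LP is:
  minimize  9y1 + 10y2 + 17y3 + 27y4
  subject to:
    y1 + y3 + 2y4 >= 4
    y2 + 2y3 + 4y4 >= 6
    y1, y2, y3, y4 >= 0

Solving the primal: x* = (9, 2.25).
  primal value c^T x* = 49.5.
Solving the dual: y* = (1, 0, 0, 1.5).
  dual value b^T y* = 49.5.
Strong duality: c^T x* = b^T y*. Confirmed.

49.5


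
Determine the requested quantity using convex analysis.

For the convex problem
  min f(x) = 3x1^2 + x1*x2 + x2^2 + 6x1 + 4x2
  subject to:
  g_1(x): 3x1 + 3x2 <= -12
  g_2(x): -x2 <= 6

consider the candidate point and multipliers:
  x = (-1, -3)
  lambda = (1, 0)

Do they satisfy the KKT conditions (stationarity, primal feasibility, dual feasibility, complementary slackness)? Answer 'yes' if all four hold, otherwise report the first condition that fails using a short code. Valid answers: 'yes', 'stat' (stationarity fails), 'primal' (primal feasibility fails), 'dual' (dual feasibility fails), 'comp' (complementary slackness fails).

Gradient of f: grad f(x) = Q x + c = (-3, -3)
Constraint values g_i(x) = a_i^T x - b_i:
  g_1((-1, -3)) = 0
  g_2((-1, -3)) = -3
Stationarity residual: grad f(x) + sum_i lambda_i a_i = (0, 0)
  -> stationarity OK
Primal feasibility (all g_i <= 0): OK
Dual feasibility (all lambda_i >= 0): OK
Complementary slackness (lambda_i * g_i(x) = 0 for all i): OK

Verdict: yes, KKT holds.

yes


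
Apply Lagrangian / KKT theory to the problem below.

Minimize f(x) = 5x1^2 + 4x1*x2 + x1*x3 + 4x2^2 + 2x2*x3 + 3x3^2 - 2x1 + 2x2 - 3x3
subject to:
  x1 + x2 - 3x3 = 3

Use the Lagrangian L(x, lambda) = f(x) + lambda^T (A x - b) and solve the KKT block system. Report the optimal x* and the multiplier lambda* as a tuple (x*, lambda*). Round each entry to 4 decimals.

Form the Lagrangian:
  L(x, lambda) = (1/2) x^T Q x + c^T x + lambda^T (A x - b)
Stationarity (grad_x L = 0): Q x + c + A^T lambda = 0.
Primal feasibility: A x = b.

This gives the KKT block system:
  [ Q   A^T ] [ x     ]   [-c ]
  [ A    0  ] [ lambda ] = [ b ]

Solving the linear system:
  x*      = (0.5294, 0, -0.8235)
  lambda* = (-2.4706)
  f(x*)   = 4.4118

x* = (0.5294, 0, -0.8235), lambda* = (-2.4706)


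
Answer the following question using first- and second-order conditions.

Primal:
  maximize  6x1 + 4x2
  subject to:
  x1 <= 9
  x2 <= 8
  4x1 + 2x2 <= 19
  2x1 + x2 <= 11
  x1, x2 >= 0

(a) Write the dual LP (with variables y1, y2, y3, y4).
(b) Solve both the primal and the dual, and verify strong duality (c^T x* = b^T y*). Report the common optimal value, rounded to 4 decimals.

The standard primal-dual pair for 'max c^T x s.t. A x <= b, x >= 0' is:
  Dual:  min b^T y  s.t.  A^T y >= c,  y >= 0.

So the dual LP is:
  minimize  9y1 + 8y2 + 19y3 + 11y4
  subject to:
    y1 + 4y3 + 2y4 >= 6
    y2 + 2y3 + y4 >= 4
    y1, y2, y3, y4 >= 0

Solving the primal: x* = (0.75, 8).
  primal value c^T x* = 36.5.
Solving the dual: y* = (0, 1, 1.5, 0).
  dual value b^T y* = 36.5.
Strong duality: c^T x* = b^T y*. Confirmed.

36.5


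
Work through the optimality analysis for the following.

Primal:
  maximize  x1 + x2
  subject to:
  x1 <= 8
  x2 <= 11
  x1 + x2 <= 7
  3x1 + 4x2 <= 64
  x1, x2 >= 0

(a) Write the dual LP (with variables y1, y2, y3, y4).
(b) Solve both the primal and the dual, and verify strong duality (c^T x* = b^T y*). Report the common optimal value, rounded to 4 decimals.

The standard primal-dual pair for 'max c^T x s.t. A x <= b, x >= 0' is:
  Dual:  min b^T y  s.t.  A^T y >= c,  y >= 0.

So the dual LP is:
  minimize  8y1 + 11y2 + 7y3 + 64y4
  subject to:
    y1 + y3 + 3y4 >= 1
    y2 + y3 + 4y4 >= 1
    y1, y2, y3, y4 >= 0

Solving the primal: x* = (7, 0).
  primal value c^T x* = 7.
Solving the dual: y* = (0, 0, 1, 0).
  dual value b^T y* = 7.
Strong duality: c^T x* = b^T y*. Confirmed.

7


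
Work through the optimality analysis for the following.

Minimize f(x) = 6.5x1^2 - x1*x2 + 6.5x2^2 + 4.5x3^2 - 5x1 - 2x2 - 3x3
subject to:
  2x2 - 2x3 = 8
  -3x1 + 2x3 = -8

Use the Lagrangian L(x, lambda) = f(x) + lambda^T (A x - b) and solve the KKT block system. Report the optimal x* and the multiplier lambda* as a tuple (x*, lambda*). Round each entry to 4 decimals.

Form the Lagrangian:
  L(x, lambda) = (1/2) x^T Q x + c^T x + lambda^T (A x - b)
Stationarity (grad_x L = 0): Q x + c + A^T lambda = 0.
Primal feasibility: A x = b.

This gives the KKT block system:
  [ Q   A^T ] [ x     ]   [-c ]
  [ A    0  ] [ lambda ] = [ b ]

Solving the linear system:
  x*      = (1.1176, 1.6765, -2.3235)
  lambda* = (-9.3382, 2.6176)
  f(x*)   = 46.8382

x* = (1.1176, 1.6765, -2.3235), lambda* = (-9.3382, 2.6176)


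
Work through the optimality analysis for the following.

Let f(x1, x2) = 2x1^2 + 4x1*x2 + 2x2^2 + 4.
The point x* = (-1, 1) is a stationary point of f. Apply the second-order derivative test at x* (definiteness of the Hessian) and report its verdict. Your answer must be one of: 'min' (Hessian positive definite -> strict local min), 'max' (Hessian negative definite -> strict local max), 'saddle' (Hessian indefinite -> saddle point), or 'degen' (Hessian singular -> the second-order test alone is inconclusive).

Compute the Hessian H = grad^2 f:
  H = [[4, 4], [4, 4]]
Verify stationarity: grad f(x*) = H x* + g = (0, 0).
Eigenvalues of H: 0, 8.
H has a zero eigenvalue (singular; positive semidefinite but not definite), so H is neither positive definite, negative definite, nor indefinite. The second-order test alone is inconclusive -> degen.
(Indeed, f is constant along the null direction of H through x*, so x* is not a strict local extremum.)

degen


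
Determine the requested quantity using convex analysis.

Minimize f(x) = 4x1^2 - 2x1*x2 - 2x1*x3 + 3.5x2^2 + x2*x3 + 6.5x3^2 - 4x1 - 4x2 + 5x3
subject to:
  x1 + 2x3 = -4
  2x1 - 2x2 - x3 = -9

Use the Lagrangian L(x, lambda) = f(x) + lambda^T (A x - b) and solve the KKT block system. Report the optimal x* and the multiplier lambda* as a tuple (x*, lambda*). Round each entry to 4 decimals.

Form the Lagrangian:
  L(x, lambda) = (1/2) x^T Q x + c^T x + lambda^T (A x - b)
Stationarity (grad_x L = 0): Q x + c + A^T lambda = 0.
Primal feasibility: A x = b.

This gives the KKT block system:
  [ Q   A^T ] [ x     ]   [-c ]
  [ A    0  ] [ lambda ] = [ b ]

Solving the linear system:
  x*      = (-2.0836, 2.8955, -0.9582)
  lambda* = (5.0662, 9.7387)
  f(x*)   = 49.9373

x* = (-2.0836, 2.8955, -0.9582), lambda* = (5.0662, 9.7387)


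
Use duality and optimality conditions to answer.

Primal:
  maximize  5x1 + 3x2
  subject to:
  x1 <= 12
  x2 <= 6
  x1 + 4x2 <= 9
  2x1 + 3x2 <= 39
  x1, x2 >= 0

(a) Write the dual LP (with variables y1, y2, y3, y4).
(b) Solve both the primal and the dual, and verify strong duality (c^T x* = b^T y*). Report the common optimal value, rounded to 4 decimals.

The standard primal-dual pair for 'max c^T x s.t. A x <= b, x >= 0' is:
  Dual:  min b^T y  s.t.  A^T y >= c,  y >= 0.

So the dual LP is:
  minimize  12y1 + 6y2 + 9y3 + 39y4
  subject to:
    y1 + y3 + 2y4 >= 5
    y2 + 4y3 + 3y4 >= 3
    y1, y2, y3, y4 >= 0

Solving the primal: x* = (9, 0).
  primal value c^T x* = 45.
Solving the dual: y* = (0, 0, 5, 0).
  dual value b^T y* = 45.
Strong duality: c^T x* = b^T y*. Confirmed.

45


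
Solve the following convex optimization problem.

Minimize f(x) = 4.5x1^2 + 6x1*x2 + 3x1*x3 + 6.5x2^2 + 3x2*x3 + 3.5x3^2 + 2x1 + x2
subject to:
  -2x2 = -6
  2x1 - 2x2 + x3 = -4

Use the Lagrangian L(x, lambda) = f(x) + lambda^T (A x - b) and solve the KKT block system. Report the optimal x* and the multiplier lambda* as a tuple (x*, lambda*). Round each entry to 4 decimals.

Form the Lagrangian:
  L(x, lambda) = (1/2) x^T Q x + c^T x + lambda^T (A x - b)
Stationarity (grad_x L = 0): Q x + c + A^T lambda = 0.
Primal feasibility: A x = b.

This gives the KKT block system:
  [ Q   A^T ] [ x     ]   [-c ]
  [ A    0  ] [ lambda ] = [ b ]

Solving the linear system:
  x*      = (0.8, 3, 0.4)
  lambda* = (37.2, -14.2)
  f(x*)   = 85.5

x* = (0.8, 3, 0.4), lambda* = (37.2, -14.2)


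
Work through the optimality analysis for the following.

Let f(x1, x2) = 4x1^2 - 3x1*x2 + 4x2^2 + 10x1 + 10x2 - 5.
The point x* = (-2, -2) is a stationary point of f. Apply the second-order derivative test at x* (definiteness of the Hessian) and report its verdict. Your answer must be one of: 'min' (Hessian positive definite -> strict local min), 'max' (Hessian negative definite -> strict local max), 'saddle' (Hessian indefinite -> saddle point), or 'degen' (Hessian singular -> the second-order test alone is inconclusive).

Compute the Hessian H = grad^2 f:
  H = [[8, -3], [-3, 8]]
Verify stationarity: grad f(x*) = H x* + g = (0, 0).
Eigenvalues of H: 5, 11.
Both eigenvalues > 0, so H is positive definite -> x* is a strict local min.

min


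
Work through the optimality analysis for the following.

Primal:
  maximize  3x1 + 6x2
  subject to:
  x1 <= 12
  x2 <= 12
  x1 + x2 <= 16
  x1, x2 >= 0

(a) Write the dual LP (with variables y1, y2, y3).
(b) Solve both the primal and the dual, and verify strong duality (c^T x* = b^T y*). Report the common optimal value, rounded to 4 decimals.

The standard primal-dual pair for 'max c^T x s.t. A x <= b, x >= 0' is:
  Dual:  min b^T y  s.t.  A^T y >= c,  y >= 0.

So the dual LP is:
  minimize  12y1 + 12y2 + 16y3
  subject to:
    y1 + y3 >= 3
    y2 + y3 >= 6
    y1, y2, y3 >= 0

Solving the primal: x* = (4, 12).
  primal value c^T x* = 84.
Solving the dual: y* = (0, 3, 3).
  dual value b^T y* = 84.
Strong duality: c^T x* = b^T y*. Confirmed.

84


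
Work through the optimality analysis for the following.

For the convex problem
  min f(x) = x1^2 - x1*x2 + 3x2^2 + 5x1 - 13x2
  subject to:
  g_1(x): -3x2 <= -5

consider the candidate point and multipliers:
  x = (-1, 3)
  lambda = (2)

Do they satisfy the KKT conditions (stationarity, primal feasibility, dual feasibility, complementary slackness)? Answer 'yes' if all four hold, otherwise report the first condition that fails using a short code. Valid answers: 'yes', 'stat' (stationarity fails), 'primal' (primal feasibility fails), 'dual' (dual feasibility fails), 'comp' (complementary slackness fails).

Gradient of f: grad f(x) = Q x + c = (0, 6)
Constraint values g_i(x) = a_i^T x - b_i:
  g_1((-1, 3)) = -4
Stationarity residual: grad f(x) + sum_i lambda_i a_i = (0, 0)
  -> stationarity OK
Primal feasibility (all g_i <= 0): OK
Dual feasibility (all lambda_i >= 0): OK
Complementary slackness (lambda_i * g_i(x) = 0 for all i): FAILS

Verdict: the first failing condition is complementary_slackness -> comp.

comp


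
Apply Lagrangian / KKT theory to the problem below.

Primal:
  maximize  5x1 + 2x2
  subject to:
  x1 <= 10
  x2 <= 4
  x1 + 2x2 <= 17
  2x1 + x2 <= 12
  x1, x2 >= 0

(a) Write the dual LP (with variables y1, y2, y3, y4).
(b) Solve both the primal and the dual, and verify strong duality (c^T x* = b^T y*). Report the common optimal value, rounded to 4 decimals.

The standard primal-dual pair for 'max c^T x s.t. A x <= b, x >= 0' is:
  Dual:  min b^T y  s.t.  A^T y >= c,  y >= 0.

So the dual LP is:
  minimize  10y1 + 4y2 + 17y3 + 12y4
  subject to:
    y1 + y3 + 2y4 >= 5
    y2 + 2y3 + y4 >= 2
    y1, y2, y3, y4 >= 0

Solving the primal: x* = (6, 0).
  primal value c^T x* = 30.
Solving the dual: y* = (0, 0, 0, 2.5).
  dual value b^T y* = 30.
Strong duality: c^T x* = b^T y*. Confirmed.

30


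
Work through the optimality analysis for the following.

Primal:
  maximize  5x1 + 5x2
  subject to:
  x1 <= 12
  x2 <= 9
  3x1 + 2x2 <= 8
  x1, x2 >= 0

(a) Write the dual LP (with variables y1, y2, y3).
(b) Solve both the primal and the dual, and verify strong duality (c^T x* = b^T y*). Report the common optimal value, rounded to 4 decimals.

The standard primal-dual pair for 'max c^T x s.t. A x <= b, x >= 0' is:
  Dual:  min b^T y  s.t.  A^T y >= c,  y >= 0.

So the dual LP is:
  minimize  12y1 + 9y2 + 8y3
  subject to:
    y1 + 3y3 >= 5
    y2 + 2y3 >= 5
    y1, y2, y3 >= 0

Solving the primal: x* = (0, 4).
  primal value c^T x* = 20.
Solving the dual: y* = (0, 0, 2.5).
  dual value b^T y* = 20.
Strong duality: c^T x* = b^T y*. Confirmed.

20


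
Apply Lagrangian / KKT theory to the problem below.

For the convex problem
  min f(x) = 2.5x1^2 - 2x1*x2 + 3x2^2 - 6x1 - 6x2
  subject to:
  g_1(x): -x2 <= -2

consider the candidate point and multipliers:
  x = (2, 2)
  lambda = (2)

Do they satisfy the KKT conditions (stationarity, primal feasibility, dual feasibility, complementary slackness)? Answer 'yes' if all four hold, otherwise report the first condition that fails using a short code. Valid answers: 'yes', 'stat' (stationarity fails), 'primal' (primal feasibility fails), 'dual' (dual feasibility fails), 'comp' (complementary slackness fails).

Gradient of f: grad f(x) = Q x + c = (0, 2)
Constraint values g_i(x) = a_i^T x - b_i:
  g_1((2, 2)) = 0
Stationarity residual: grad f(x) + sum_i lambda_i a_i = (0, 0)
  -> stationarity OK
Primal feasibility (all g_i <= 0): OK
Dual feasibility (all lambda_i >= 0): OK
Complementary slackness (lambda_i * g_i(x) = 0 for all i): OK

Verdict: yes, KKT holds.

yes


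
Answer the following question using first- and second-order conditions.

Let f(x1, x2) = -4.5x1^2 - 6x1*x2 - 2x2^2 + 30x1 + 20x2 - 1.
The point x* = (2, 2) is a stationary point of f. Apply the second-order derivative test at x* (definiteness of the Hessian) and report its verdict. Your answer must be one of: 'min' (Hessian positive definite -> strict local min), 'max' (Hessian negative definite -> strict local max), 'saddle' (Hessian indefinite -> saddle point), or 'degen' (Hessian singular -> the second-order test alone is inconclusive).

Compute the Hessian H = grad^2 f:
  H = [[-9, -6], [-6, -4]]
Verify stationarity: grad f(x*) = H x* + g = (0, 0).
Eigenvalues of H: -13, 0.
H has a zero eigenvalue (singular; negative semidefinite but not definite), so H is neither positive definite, negative definite, nor indefinite. The second-order test alone is inconclusive -> degen.
(Indeed, f is constant along the null direction of H through x*, so x* is not a strict local extremum.)

degen


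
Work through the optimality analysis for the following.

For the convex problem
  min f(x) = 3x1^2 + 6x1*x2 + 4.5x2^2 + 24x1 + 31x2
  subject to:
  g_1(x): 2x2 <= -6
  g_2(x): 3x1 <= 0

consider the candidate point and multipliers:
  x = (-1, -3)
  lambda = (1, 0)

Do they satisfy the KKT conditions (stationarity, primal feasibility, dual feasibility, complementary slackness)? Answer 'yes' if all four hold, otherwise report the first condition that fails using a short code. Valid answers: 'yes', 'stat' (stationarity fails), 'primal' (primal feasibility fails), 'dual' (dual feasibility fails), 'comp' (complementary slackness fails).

Gradient of f: grad f(x) = Q x + c = (0, -2)
Constraint values g_i(x) = a_i^T x - b_i:
  g_1((-1, -3)) = 0
  g_2((-1, -3)) = -3
Stationarity residual: grad f(x) + sum_i lambda_i a_i = (0, 0)
  -> stationarity OK
Primal feasibility (all g_i <= 0): OK
Dual feasibility (all lambda_i >= 0): OK
Complementary slackness (lambda_i * g_i(x) = 0 for all i): OK

Verdict: yes, KKT holds.

yes


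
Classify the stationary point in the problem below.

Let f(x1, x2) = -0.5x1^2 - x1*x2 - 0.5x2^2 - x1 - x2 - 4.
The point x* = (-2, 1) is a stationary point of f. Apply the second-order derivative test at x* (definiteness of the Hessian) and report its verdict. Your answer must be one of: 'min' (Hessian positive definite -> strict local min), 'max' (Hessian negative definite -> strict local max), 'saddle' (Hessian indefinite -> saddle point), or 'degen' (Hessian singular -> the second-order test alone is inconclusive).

Compute the Hessian H = grad^2 f:
  H = [[-1, -1], [-1, -1]]
Verify stationarity: grad f(x*) = H x* + g = (0, 0).
Eigenvalues of H: -2, 0.
H has a zero eigenvalue (singular; negative semidefinite but not definite), so H is neither positive definite, negative definite, nor indefinite. The second-order test alone is inconclusive -> degen.
(Indeed, f is constant along the null direction of H through x*, so x* is not a strict local extremum.)

degen


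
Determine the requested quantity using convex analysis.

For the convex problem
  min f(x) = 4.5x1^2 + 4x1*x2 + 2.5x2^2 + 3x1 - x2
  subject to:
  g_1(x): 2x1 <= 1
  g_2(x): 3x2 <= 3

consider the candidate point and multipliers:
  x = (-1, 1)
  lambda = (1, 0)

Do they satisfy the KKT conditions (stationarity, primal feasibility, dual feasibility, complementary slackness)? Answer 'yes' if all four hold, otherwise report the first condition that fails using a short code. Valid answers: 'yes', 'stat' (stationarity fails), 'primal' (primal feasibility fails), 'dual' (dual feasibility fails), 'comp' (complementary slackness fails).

Gradient of f: grad f(x) = Q x + c = (-2, 0)
Constraint values g_i(x) = a_i^T x - b_i:
  g_1((-1, 1)) = -3
  g_2((-1, 1)) = 0
Stationarity residual: grad f(x) + sum_i lambda_i a_i = (0, 0)
  -> stationarity OK
Primal feasibility (all g_i <= 0): OK
Dual feasibility (all lambda_i >= 0): OK
Complementary slackness (lambda_i * g_i(x) = 0 for all i): FAILS

Verdict: the first failing condition is complementary_slackness -> comp.

comp
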